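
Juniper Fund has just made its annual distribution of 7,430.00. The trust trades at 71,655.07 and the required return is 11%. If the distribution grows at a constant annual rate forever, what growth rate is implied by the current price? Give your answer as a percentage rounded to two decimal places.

P = D₀(1+g)/(r−g) ⇒ P(r−g) = D₀(1+g) ⇒ g(P+D₀) = P·r − D₀
g = (P·r − D₀)/(P + D₀) = (71,655.07×0.11 − 7,430.00) / (71,655.07 + 7,430.00) = 0.005716

0.57%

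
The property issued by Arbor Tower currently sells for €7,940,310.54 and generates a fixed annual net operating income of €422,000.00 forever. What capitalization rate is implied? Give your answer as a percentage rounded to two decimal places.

5.31%

P = C/r ⇒ r = C/P = €422,000.00/€7,940,310.54 = 0.053147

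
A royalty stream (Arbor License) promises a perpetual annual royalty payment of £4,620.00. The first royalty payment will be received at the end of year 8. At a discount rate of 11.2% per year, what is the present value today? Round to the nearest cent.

£19619.61

Value at end of year 7: C / r = £4,620.00 / 0.112 = £41,250.0000
Discount to today: PV = £41,250.0000 / (1 + 0.112)^7 = £41,250.0000 / 2.102488 = £19,619.61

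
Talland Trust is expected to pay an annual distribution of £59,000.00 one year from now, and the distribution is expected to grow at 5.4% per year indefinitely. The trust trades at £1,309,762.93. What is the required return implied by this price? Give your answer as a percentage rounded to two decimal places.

9.90%

P = D₁/(r − g) ⇒ r = D₁/P + g = £59,000.0000/£1,309,762.93 + 0.054 = 0.045046 + 0.054 = 0.099046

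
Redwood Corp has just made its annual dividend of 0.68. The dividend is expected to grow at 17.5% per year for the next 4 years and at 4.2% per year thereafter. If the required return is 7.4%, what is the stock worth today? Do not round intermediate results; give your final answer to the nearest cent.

D_1 = 0.79900
D_2 = 0.93883
D_3 = 1.10312
D_4 = 1.29617
Terminal value at year 4: TV = D_4×(1+g_2)/(r−g_2) = 1.35060/0.032 = 42.20638
P_0 = D_1/(1+r)^1 + D_2/(1+r)^2 + D_3/(1+r)^3 + D_4/(1+r)^4 + TV/(1+r)^4
    = 0.74395 + 0.81391 + 0.89045 + 0.97419 + 31.72203 = 35.14453

35.14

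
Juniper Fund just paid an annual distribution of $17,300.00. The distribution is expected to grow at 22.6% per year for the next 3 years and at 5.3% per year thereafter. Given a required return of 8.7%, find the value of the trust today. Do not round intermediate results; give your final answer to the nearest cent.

D_1 = 21209.80000
D_2 = 26003.21480
D_3 = 31879.94134
Terminal value at year 3: TV = D_3×(1+g_2)/(r−g_2) = 33569.57824/0.034 = 987340.53636
P_0 = D_1/(1+r)^1 + D_2/(1+r)^2 + D_3/(1+r)^3 + TV/(1+r)^3
    = 19512.23551 + 22007.36038 + 24821.54906 + 768737.97533 = 835079.12028

$835079.12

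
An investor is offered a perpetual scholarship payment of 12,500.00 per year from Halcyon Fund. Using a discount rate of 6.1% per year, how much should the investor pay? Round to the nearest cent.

204918.03

Level perpetuity: PV = C / r = 12,500.00 / 0.061 = 204,918.03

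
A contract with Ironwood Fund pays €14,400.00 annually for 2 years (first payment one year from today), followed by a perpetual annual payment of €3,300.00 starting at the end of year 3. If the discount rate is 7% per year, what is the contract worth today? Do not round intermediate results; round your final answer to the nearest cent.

PV of 2-year annuity: €14,400.00 × [1 − (1+0.07)^−2] / 0.07 = 26035.46161
Perpetuity value at year 2: €3,300.00 / 0.07 = 47142.85714
PV of perpetuity: 47142.85714 / (1+0.07)^2 = 41176.39719
Total PV = 26035.46161 + 41176.39719 = 67211.85880

€67211.86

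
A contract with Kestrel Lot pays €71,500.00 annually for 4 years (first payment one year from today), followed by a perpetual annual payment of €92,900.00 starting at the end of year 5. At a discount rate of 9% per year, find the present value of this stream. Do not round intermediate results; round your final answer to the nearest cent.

PV of 4-year annuity: €71,500.00 × [1 − (1+0.09)^−4] / 0.09 = 231639.97121
Perpetuity value at year 4: €92,900.00 / 0.09 = 1032222.22222
PV of perpetuity: 1032222.22222 / (1+0.09)^4 = 731252.24564
Total PV = 231639.97121 + 731252.24564 = 962892.21685

€962892.22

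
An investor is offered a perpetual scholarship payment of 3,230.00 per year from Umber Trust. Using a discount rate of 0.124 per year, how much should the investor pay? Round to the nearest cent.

Level perpetuity: PV = C / r = 3,230.00 / 0.124 = 26,048.39

26048.39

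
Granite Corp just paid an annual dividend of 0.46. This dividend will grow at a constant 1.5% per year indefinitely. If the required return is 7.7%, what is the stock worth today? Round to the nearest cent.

D₁ = D₀ × (1 + g) = 0.46 × 1.015 = 0.4669
Growing perpetuity: P = D₁ / (r − g) = 0.4669 / (0.077 − 0.015) = 7.53

7.53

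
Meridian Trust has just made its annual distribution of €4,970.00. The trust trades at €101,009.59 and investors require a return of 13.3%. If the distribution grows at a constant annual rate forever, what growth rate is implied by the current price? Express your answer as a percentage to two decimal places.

7.99%

P = D₀(1+g)/(r−g) ⇒ P(r−g) = D₀(1+g) ⇒ g(P+D₀) = P·r − D₀
g = (P·r − D₀)/(P + D₀) = (€101,009.59×0.133 − €4,970.00) / (€101,009.59 + €4,970.00) = 0.079867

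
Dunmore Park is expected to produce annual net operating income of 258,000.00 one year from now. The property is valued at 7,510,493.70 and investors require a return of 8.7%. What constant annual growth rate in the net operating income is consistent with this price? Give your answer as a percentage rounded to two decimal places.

P = D₁/(r−g) ⇒ g = r − D₁/P = 0.087 − 258,000.00/7,510,493.70 = 0.052648

5.26%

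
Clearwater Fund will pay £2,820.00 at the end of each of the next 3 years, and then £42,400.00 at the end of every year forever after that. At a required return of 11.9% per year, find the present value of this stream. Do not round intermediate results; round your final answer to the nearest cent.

£261074.44

PV of 3-year annuity: £2,820.00 × [1 − (1+0.119)^−3] / 0.119 = 6784.82019
Perpetuity value at year 3: £42,400.00 / 0.119 = 356302.52101
PV of perpetuity: 356302.52101 / (1+0.119)^3 = 254289.62164
Total PV = 6784.82019 + 254289.62164 = 261074.44184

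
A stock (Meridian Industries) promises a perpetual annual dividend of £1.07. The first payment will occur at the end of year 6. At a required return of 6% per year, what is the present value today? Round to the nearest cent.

£13.33

Value at end of year 5: C / r = £1.07 / 0.06 = £17.8333
Discount to today: PV = £17.8333 / (1 + 0.06)^5 = £17.8333 / 1.338226 = £13.33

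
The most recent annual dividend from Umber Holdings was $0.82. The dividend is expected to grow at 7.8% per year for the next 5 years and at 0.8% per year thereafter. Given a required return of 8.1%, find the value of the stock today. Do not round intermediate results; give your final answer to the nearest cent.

$15.23

D_1 = 0.88396
D_2 = 0.95291
D_3 = 1.02724
D_4 = 1.10736
D_5 = 1.19373
Terminal value at year 5: TV = D_5×(1+g_2)/(r−g_2) = 1.20328/0.073 = 16.48334
P_0 = D_1/(1+r)^1 + D_2/(1+r)^2 + D_3/(1+r)^3 + D_4/(1+r)^4 + D_5/(1+r)^5 + TV/(1+r)^5
    = 0.81772 + 0.81545 + 0.81319 + 0.81094 + 0.80868 + 11.16649 = 15.23249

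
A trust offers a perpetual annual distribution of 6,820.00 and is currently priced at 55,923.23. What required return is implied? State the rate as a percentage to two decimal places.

P = C/r ⇒ r = C/P = 6,820.00/55,923.23 = 0.121953

12.20%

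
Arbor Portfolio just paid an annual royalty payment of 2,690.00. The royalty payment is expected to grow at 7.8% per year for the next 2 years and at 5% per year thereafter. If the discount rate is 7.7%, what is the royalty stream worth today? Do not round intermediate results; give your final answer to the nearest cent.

D_1 = 2899.82000
D_2 = 3126.00596
Terminal value at year 2: TV = D_2×(1+g_2)/(r−g_2) = 3282.30626/0.027 = 121566.89844
P_0 = D_1/(1+r)^1 + D_2/(1+r)^2 + TV/(1+r)^2
    = 2692.49768 + 2694.99768 + 104805.46520 = 110192.96056

110192.96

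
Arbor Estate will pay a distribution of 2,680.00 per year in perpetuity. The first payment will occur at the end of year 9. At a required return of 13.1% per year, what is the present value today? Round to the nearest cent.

7641.22

Value at end of year 8: C / r = 2,680.00 / 0.131 = 20,458.0153
Discount to today: PV = 20,458.0153 / (1 + 0.131)^8 = 20,458.0153 / 2.677323 = 7,641.22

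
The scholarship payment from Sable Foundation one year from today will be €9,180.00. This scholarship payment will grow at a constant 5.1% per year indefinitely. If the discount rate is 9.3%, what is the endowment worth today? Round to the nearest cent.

Growing perpetuity: P = D₁ / (r − g) = €9,180.0000 / (0.093 − 0.051) = €218,571.43

€218571.43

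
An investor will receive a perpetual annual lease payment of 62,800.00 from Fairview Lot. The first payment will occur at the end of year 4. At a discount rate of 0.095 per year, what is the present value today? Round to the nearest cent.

Value at end of year 3: C / r = 62,800.00 / 0.095 = 661,052.6316
Discount to today: PV = 661,052.6316 / (1 + 0.095)^3 = 661,052.6316 / 1.312932 = 503,493.28

503493.28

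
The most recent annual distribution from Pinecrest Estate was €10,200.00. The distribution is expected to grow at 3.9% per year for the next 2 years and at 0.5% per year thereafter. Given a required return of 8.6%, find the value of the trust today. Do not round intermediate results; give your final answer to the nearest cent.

€134933.22

D_1 = 10597.80000
D_2 = 11011.11420
Terminal value at year 2: TV = D_2×(1+g_2)/(r−g_2) = 11066.16977/0.081 = 136619.37989
P_0 = D_1/(1+r)^1 + D_2/(1+r)^2 + TV/(1+r)^2
    = 9758.56354 + 9336.23160 + 115838.42907 = 134933.22420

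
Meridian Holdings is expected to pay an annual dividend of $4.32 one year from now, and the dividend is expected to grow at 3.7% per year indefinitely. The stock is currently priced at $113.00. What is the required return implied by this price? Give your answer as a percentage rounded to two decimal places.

P = D₁/(r − g) ⇒ r = D₁/P + g = $4.3200/$113.00 + 0.037 = 0.038230 + 0.037 = 0.075230

7.52%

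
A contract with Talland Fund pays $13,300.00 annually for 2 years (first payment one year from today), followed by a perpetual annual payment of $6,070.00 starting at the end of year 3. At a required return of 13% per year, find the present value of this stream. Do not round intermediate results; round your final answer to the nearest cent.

$58752.69

PV of 2-year annuity: $13,300.00 × [1 − (1+0.13)^−2] / 0.13 = 22185.76239
Perpetuity value at year 2: $6,070.00 / 0.13 = 46692.30769
PV of perpetuity: 46692.30769 / (1+0.13)^2 = 36566.92591
Total PV = 22185.76239 + 36566.92591 = 58752.68830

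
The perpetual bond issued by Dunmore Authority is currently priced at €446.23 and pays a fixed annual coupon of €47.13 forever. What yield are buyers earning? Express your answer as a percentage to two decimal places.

P = C/r ⇒ r = C/P = €47.13/€446.23 = 0.105618

10.56%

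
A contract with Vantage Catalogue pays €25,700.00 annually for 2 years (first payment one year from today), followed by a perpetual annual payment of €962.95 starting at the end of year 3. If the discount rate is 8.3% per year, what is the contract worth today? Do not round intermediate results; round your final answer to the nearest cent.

PV of 2-year annuity: €25,700.00 × [1 − (1+0.083)^−2] / 0.083 = 45642.08548
Perpetuity value at year 2: €962.95 / 0.083 = 11601.80723
PV of perpetuity: 11601.80723 / (1+0.083)^2 = 9891.64979
Total PV = 45642.08548 + 9891.64979 = 55533.73527

€55533.74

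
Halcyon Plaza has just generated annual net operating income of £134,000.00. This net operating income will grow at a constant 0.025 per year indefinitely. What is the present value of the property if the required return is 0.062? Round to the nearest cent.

£3712162.16

D₁ = D₀ × (1 + g) = £134,000.00 × 1.025 = £137,350.0000
Growing perpetuity: P = D₁ / (r − g) = £137,350.0000 / (0.062 − 0.025) = £3,712,162.16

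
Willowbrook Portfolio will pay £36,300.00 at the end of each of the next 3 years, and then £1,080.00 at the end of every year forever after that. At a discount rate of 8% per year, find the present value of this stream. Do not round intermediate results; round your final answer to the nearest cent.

PV of 3-year annuity: £36,300.00 × [1 − (1+0.08)^−3] / 0.08 = 93548.62064
Perpetuity value at year 3: £1,080.00 / 0.08 = 13500.00000
PV of perpetuity: 13500.00000 / (1+0.08)^3 = 10716.73525
Total PV = 93548.62064 + 10716.73525 = 104265.35589

£104265.36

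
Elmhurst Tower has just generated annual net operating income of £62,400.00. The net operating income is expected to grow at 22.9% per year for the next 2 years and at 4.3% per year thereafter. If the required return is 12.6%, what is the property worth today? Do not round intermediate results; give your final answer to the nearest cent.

£1076598.63

D_1 = 76689.60000
D_2 = 94251.51840
Terminal value at year 2: TV = D_2×(1+g_2)/(r−g_2) = 98304.33369/0.083 = 1184389.56254
P_0 = D_1/(1+r)^1 + D_2/(1+r)^2 + TV/(1+r)^2
    = 68107.99290 + 74338.12013 + 934152.52165 = 1076598.63468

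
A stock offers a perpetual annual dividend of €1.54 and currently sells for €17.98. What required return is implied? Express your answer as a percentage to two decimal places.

P = C/r ⇒ r = C/P = €1.54/€17.98 = 0.085651

8.57%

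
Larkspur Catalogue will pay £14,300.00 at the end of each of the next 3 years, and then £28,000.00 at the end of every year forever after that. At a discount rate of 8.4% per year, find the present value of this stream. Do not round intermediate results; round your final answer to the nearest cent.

£298280.39

PV of 3-year annuity: £14,300.00 × [1 − (1+0.084)^−3] / 0.084 = 36588.11318
Perpetuity value at year 3: £28,000.00 / 0.084 = 333333.33333
PV of perpetuity: 333333.33333 / (1+0.084)^3 = 261692.27256
Total PV = 36588.11318 + 261692.27256 = 298280.38574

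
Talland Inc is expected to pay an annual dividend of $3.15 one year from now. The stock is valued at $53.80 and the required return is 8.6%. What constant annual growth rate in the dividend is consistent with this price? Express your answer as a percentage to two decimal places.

P = D₁/(r−g) ⇒ g = r − D₁/P = 0.086 − $3.15/$53.80 = 0.027450

2.74%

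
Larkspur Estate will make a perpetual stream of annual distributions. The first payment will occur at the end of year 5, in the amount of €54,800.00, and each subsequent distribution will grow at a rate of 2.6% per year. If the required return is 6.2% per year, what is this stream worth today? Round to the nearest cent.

Value at end of year 4: C₁ / (r − g) = €54,800.00 / (0.062 − 0.026) = €1,522,222.2222
Discount to today: PV = €1,522,222.2222 / (1 + 0.062)^4 = €1,522,222.2222 / 1.272032 = €1,196,685.40

€1196685.40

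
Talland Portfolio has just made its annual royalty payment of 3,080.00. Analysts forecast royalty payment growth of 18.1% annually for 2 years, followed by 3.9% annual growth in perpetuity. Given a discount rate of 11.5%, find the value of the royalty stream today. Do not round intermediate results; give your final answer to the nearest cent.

D_1 = 3637.48000
D_2 = 4295.86388
Terminal value at year 2: TV = D_2×(1+g_2)/(r−g_2) = 4463.40257/0.076 = 58728.98120
P_0 = D_1/(1+r)^1 + D_2/(1+r)^2 + TV/(1+r)^2
    = 3262.31390 + 3455.41948 + 47239.22154 = 53956.95492

53956.95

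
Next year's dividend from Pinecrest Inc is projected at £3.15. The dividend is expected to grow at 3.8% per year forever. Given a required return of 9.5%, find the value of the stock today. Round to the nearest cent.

£55.26

Growing perpetuity: P = D₁ / (r − g) = £3.1500 / (0.095 − 0.038) = £55.26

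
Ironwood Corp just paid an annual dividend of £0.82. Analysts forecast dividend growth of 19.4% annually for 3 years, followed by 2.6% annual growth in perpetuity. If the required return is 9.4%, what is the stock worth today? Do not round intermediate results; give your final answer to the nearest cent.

£19.02

D_1 = 0.97908
D_2 = 1.16902
D_3 = 1.39581
Terminal value at year 3: TV = D_3×(1+g_2)/(r−g_2) = 1.43210/0.068 = 21.06034
P_0 = D_1/(1+r)^1 + D_2/(1+r)^2 + D_3/(1+r)^3 + TV/(1+r)^3
    = 0.89495 + 0.97676 + 1.06604 + 16.08471 = 19.02247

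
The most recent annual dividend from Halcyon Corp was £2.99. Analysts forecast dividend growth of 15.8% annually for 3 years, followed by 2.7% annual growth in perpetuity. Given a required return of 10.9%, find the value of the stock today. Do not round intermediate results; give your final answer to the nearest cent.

£52.42

D_1 = 3.46242
D_2 = 4.00948
D_3 = 4.64298
Terminal value at year 3: TV = D_3×(1+g_2)/(r−g_2) = 4.76834/0.082 = 58.15050
P_0 = D_1/(1+r)^1 + D_2/(1+r)^2 + D_3/(1+r)^3 + TV/(1+r)^3
    = 3.12211 + 3.26006 + 3.40410 + 42.63427 = 52.42054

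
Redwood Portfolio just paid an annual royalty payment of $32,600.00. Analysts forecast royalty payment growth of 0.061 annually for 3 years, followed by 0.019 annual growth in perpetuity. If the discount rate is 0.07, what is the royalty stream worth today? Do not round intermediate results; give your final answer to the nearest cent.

$731226.41

D_1 = 34588.60000
D_2 = 36698.50460
D_3 = 38937.11338
Terminal value at year 3: TV = D_3×(1+g_2)/(r−g_2) = 39676.91853/0.051 = 777978.79480
P_0 = D_1/(1+r)^1 + D_2/(1+r)^2 + D_3/(1+r)^3 + TV/(1+r)^3
    = 32325.79439 + 32053.89519 + 31784.28298 + 635062.43846 = 731226.41103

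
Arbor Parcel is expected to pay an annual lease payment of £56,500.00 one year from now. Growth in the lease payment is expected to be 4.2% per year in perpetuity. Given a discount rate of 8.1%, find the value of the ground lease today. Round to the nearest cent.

£1448717.95

Growing perpetuity: P = D₁ / (r − g) = £56,500.0000 / (0.081 − 0.042) = £1,448,717.95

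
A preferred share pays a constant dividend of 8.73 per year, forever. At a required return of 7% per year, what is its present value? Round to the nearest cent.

Level perpetuity: PV = C / r = 8.73 / 0.07 = 124.71

124.71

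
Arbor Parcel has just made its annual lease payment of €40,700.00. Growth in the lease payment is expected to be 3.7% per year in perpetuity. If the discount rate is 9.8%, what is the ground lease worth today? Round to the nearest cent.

D₁ = D₀ × (1 + g) = €40,700.00 × 1.037 = €42,205.9000
Growing perpetuity: P = D₁ / (r − g) = €42,205.9000 / (0.098 − 0.037) = €691,900.00

€691900.00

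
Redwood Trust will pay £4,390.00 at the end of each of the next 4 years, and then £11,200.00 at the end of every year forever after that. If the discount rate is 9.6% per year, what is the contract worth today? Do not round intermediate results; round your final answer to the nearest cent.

PV of 4-year annuity: £4,390.00 × [1 − (1+0.096)^−4] / 0.096 = 14037.06280
Perpetuity value at year 4: £11,200.00 / 0.096 = 116666.66667
PV of perpetuity: 116666.66667 / (1+0.096)^4 = 80854.57023
Total PV = 14037.06280 + 80854.57023 = 94891.63303

£94891.63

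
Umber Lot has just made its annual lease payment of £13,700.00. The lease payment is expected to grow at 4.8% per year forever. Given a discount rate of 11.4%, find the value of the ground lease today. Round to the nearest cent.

D₁ = D₀ × (1 + g) = £13,700.00 × 1.048 = £14,357.6000
Growing perpetuity: P = D₁ / (r − g) = £14,357.6000 / (0.114 − 0.048) = £217,539.39

£217539.39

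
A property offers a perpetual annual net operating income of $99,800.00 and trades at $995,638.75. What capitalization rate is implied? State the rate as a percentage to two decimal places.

P = C/r ⇒ r = C/P = $99,800.00/$995,638.75 = 0.100237

10.02%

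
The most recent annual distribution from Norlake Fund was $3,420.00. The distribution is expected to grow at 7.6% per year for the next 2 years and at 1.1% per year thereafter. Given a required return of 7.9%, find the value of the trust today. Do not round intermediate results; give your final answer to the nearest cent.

D_1 = 3679.92000
D_2 = 3959.59392
Terminal value at year 2: TV = D_2×(1+g_2)/(r−g_2) = 4003.14945/0.068 = 58869.84490
P_0 = D_1/(1+r)^1 + D_2/(1+r)^2 + TV/(1+r)^2
    = 3410.49120 + 3401.00883 + 50564.99891 = 57376.49894

$57376.50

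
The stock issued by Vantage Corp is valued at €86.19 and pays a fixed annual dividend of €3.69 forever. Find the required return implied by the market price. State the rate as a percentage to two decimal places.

4.28%

P = C/r ⇒ r = C/P = €3.69/€86.19 = 0.042812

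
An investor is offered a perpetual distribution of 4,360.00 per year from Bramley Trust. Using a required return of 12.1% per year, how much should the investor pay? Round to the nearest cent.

Level perpetuity: PV = C / r = 4,360.00 / 0.121 = 36,033.06

36033.06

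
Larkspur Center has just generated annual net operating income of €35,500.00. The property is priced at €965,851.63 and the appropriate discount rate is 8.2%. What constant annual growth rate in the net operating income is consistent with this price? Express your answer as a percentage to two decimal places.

P = D₀(1+g)/(r−g) ⇒ P(r−g) = D₀(1+g) ⇒ g(P+D₀) = P·r − D₀
g = (P·r − D₀)/(P + D₀) = (€965,851.63×0.082 − €35,500.00) / (€965,851.63 + €35,500.00) = 0.043641

4.36%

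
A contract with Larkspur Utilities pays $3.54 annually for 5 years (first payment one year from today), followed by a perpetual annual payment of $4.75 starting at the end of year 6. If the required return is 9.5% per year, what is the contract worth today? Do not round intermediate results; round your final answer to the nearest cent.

PV of 5-year annuity: $3.54 × [1 − (1+0.095)^−5] / 0.095 = 13.59257
Perpetuity value at year 5: $4.75 / 0.095 = 50.00000
PV of perpetuity: 50.00000 / (1+0.095)^5 = 31.76138
Total PV = 13.59257 + 31.76138 = 45.35395

$45.35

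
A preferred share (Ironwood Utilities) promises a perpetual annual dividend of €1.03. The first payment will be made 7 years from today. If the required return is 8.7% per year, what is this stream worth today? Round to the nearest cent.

Value at end of year 6: C / r = €1.03 / 0.087 = €11.8391
Discount to today: PV = €11.8391 / (1 + 0.087)^6 = €11.8391 / 1.649595 = €7.18

€7.18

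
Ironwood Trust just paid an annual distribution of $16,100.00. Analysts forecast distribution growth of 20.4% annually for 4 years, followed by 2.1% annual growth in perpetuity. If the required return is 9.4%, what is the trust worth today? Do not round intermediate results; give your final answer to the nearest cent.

$412642.72

D_1 = 19384.40000
D_2 = 23338.81760
D_3 = 28099.93639
D_4 = 33832.32341
Terminal value at year 4: TV = D_4×(1+g_2)/(r−g_2) = 34542.80221/0.073 = 473189.07131
P_0 = D_1/(1+r)^1 + D_2/(1+r)^2 + D_3/(1+r)^3 + D_4/(1+r)^4 + TV/(1+r)^4
    = 17718.82998 + 19500.43080 + 21461.16882 + 23619.05599 + 330343.23519 = 412642.72078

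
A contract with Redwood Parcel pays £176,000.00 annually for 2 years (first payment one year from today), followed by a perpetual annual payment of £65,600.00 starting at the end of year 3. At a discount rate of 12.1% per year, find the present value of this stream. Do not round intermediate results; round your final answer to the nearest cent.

PV of 2-year annuity: £176,000.00 × [1 − (1+0.121)^−2] / 0.121 = 297058.58714
Perpetuity value at year 2: £65,600.00 / 0.121 = 542148.76033
PV of perpetuity: 542148.76033 / (1+0.121)^2 = 431426.92331
Total PV = 297058.58714 + 431426.92331 = 728485.51044

£728485.51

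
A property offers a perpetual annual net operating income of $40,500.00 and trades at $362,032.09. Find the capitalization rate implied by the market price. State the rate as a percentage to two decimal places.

P = C/r ⇒ r = C/P = $40,500.00/$362,032.09 = 0.111869

11.19%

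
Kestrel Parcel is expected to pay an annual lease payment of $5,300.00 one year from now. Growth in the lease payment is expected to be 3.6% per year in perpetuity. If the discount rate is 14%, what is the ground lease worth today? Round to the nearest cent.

$50961.54

Growing perpetuity: P = D₁ / (r − g) = $5,300.0000 / (0.14 − 0.036) = $50,961.54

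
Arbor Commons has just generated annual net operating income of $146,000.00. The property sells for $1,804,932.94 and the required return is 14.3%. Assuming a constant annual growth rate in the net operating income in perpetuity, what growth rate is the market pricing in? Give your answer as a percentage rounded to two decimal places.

P = D₀(1+g)/(r−g) ⇒ P(r−g) = D₀(1+g) ⇒ g(P+D₀) = P·r − D₀
g = (P·r − D₀)/(P + D₀) = ($1,804,932.94×0.143 − $146,000.00) / ($1,804,932.94 + $146,000.00) = 0.057462

5.75%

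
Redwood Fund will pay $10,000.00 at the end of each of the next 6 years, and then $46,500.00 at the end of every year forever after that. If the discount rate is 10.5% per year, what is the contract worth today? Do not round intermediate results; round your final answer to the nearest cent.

PV of 6-year annuity: $10,000.00 × [1 − (1+0.105)^−6] / 0.105 = 42921.79388
Perpetuity value at year 6: $46,500.00 / 0.105 = 442857.14286
PV of perpetuity: 442857.14286 / (1+0.105)^6 = 243270.80133
Total PV = 42921.79388 + 243270.80133 = 286192.59520

$286192.60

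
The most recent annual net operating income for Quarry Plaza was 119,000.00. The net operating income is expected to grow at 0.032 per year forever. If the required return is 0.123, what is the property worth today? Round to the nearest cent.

1349538.46

D₁ = D₀ × (1 + g) = 119,000.00 × 1.032 = 122,808.0000
Growing perpetuity: P = D₁ / (r − g) = 122,808.0000 / (0.123 − 0.032) = 1,349,538.46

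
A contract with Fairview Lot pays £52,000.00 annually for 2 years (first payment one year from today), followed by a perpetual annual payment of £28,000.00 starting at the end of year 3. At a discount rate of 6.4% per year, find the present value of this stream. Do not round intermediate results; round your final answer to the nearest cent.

£481256.01

PV of 2-year annuity: £52,000.00 × [1 − (1+0.064)^−2] / 0.064 = 94804.68088
Perpetuity value at year 2: £28,000.00 / 0.064 = 437500.00000
PV of perpetuity: 437500.00000 / (1+0.064)^2 = 386451.32568
Total PV = 94804.68088 + 386451.32568 = 481256.00656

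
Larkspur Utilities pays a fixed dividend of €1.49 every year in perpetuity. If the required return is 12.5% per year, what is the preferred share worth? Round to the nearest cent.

Level perpetuity: PV = C / r = €1.49 / 0.125 = €11.92

€11.92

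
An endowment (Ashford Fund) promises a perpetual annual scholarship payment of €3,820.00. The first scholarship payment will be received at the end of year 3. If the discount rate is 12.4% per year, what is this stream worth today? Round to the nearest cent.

€24384.23

Value at end of year 2: C / r = €3,820.00 / 0.124 = €30,806.4516
Discount to today: PV = €30,806.4516 / (1 + 0.124)^2 = €30,806.4516 / 1.263376 = €24,384.23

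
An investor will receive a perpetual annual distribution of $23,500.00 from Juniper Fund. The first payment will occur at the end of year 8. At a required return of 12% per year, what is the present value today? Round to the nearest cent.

Value at end of year 7: C / r = $23,500.00 / 0.12 = $195,833.3333
Discount to today: PV = $195,833.3333 / (1 + 0.12)^7 = $195,833.3333 / 2.210681 = $88,585.05

$88585.05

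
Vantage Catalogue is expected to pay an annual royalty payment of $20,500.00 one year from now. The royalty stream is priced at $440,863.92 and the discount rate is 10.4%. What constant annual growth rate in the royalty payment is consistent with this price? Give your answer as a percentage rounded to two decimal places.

P = D₁/(r−g) ⇒ g = r − D₁/P = 0.104 − $20,500.00/$440,863.92 = 0.057500

5.75%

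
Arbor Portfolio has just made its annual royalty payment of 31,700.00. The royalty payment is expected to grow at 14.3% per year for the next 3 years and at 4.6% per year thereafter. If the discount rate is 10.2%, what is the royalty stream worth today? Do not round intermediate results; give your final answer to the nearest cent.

D_1 = 36233.10000
D_2 = 41414.43330
D_3 = 47336.69726
Terminal value at year 3: TV = D_3×(1+g_2)/(r−g_2) = 49514.18534/0.056 = 884181.88100
P_0 = D_1/(1+r)^1 + D_2/(1+r)^2 + D_3/(1+r)^3 + TV/(1+r)^3
    = 32879.40109 + 34102.68189 + 35371.47496 + 660688.62151 = 763042.17945

763042.18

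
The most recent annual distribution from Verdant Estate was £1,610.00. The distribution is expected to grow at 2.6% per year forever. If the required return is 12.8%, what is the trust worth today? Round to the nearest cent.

D₁ = D₀ × (1 + g) = £1,610.00 × 1.026 = £1,651.8600
Growing perpetuity: P = D₁ / (r − g) = £1,651.8600 / (0.128 − 0.026) = £16,194.71

£16194.71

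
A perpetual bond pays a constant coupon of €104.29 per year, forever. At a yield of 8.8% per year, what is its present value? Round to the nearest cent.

€1185.11

Level perpetuity: PV = C / r = €104.29 / 0.088 = €1,185.11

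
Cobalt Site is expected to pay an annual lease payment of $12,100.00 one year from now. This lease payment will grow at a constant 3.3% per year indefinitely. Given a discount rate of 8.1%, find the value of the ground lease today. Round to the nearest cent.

Growing perpetuity: P = D₁ / (r − g) = $12,100.0000 / (0.081 − 0.033) = $252,083.33

$252083.33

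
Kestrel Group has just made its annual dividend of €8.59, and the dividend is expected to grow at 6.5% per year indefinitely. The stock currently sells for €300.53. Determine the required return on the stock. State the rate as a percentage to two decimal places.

D₁ = €8.59 × 1.065 = €9.1484
P = D₁/(r − g) ⇒ r = D₁/P + g = €9.1484/€300.53 + 0.065 = 0.030441 + 0.065 = 0.095441

9.54%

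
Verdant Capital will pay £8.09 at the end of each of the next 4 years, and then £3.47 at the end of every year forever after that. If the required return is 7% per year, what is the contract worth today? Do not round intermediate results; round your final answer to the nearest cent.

£65.22

PV of 4-year annuity: £8.09 × [1 − (1+0.07)^−4] / 0.07 = 27.40254
Perpetuity value at year 4: £3.47 / 0.07 = 49.57143
PV of perpetuity: 49.57143 / (1+0.07)^4 = 37.81781
Total PV = 27.40254 + 37.81781 = 65.22034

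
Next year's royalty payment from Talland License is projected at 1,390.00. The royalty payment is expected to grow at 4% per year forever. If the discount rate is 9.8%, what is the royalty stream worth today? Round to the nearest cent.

23965.52

Growing perpetuity: P = D₁ / (r − g) = 1,390.0000 / (0.098 − 0.04) = 23,965.52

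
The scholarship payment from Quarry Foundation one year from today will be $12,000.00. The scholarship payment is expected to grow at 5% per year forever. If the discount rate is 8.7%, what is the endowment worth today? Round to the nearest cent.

Growing perpetuity: P = D₁ / (r − g) = $12,000.0000 / (0.087 − 0.05) = $324,324.32

$324324.32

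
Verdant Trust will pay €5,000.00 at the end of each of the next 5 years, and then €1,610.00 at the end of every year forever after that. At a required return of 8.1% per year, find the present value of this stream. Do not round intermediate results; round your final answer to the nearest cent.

PV of 5-year annuity: €5,000.00 × [1 − (1+0.081)^−5] / 0.081 = 19911.04430
Perpetuity value at year 5: €1,610.00 / 0.081 = 19876.54321
PV of perpetuity: 19876.54321 / (1+0.081)^5 = 13465.18695
Total PV = 19911.04430 + 13465.18695 = 33376.23124

€33376.23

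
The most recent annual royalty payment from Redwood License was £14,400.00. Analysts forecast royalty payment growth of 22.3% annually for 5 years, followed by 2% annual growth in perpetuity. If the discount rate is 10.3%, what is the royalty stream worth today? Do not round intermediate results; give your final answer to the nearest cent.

£395777.08

D_1 = 17611.20000
D_2 = 21538.49760
D_3 = 26341.58256
D_4 = 32215.75548
D_5 = 39399.86895
Terminal value at year 5: TV = D_5×(1+g_2)/(r−g_2) = 40187.86633/0.083 = 484191.16057
P_0 = D_1/(1+r)^1 + D_2/(1+r)^2 + D_3/(1+r)^3 + D_4/(1+r)^4 + D_5/(1+r)^5 + TV/(1+r)^5
    = 15966.63645 + 17703.71385 + 19629.77519 + 21765.38083 + 24133.32798 + 296578.24742 = 395777.08171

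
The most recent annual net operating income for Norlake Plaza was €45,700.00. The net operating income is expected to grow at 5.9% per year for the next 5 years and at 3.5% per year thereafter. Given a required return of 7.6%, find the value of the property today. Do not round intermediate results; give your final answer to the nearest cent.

D_1 = 48396.30000
D_2 = 51251.68170
D_3 = 54275.53092
D_4 = 57477.78724
D_5 = 60868.97669
Terminal value at year 5: TV = D_5×(1+g_2)/(r−g_2) = 62999.39088/0.041 = 1536570.50918
P_0 = D_1/(1+r)^1 + D_2/(1+r)^2 + D_3/(1+r)^3 + D_4/(1+r)^4 + D_5/(1+r)^5 + TV/(1+r)^5
    = 44977.97398 + 44267.35543 + 43567.96413 + 42879.62269 + 42202.15653 + 1065347.12211 = 1283242.19486

€1283242.19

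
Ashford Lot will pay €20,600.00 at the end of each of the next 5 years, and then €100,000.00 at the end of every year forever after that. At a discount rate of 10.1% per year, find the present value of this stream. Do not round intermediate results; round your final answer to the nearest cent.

€689877.89

PV of 5-year annuity: €20,600.00 × [1 − (1+0.101)^−5] / 0.101 = 77891.12208
Perpetuity value at year 5: €100,000.00 / 0.101 = 990099.00990
PV of perpetuity: 990099.00990 / (1+0.101)^5 = 611986.76681
Total PV = 77891.12208 + 611986.76681 = 689877.88889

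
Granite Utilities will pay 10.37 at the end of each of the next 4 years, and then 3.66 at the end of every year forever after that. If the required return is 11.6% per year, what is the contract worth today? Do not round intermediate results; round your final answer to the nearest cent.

PV of 4-year annuity: 10.37 × [1 − (1+0.116)^−4] / 0.116 = 31.76451
Perpetuity value at year 4: 3.66 / 0.116 = 31.55172
PV of perpetuity: 31.55172 / (1+0.116)^4 = 20.34072
Total PV = 31.76451 + 20.34072 = 52.10523

52.11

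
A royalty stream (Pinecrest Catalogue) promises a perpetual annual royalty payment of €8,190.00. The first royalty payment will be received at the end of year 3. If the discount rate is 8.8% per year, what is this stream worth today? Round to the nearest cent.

Value at end of year 2: C / r = €8,190.00 / 0.088 = €93,068.1818
Discount to today: PV = €93,068.1818 / (1 + 0.088)^2 = €93,068.1818 / 1.183744 = €78,621.88

€78621.88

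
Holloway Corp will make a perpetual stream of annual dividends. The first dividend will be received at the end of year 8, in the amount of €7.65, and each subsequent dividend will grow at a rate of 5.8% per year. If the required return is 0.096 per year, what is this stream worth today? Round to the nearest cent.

Value at end of year 7: C₁ / (r − g) = €7.65 / (0.096 − 0.058) = €201.3158
Discount to today: PV = €201.3158 / (1 + 0.096)^7 = €201.3158 / 1.899651 = €105.98

€105.98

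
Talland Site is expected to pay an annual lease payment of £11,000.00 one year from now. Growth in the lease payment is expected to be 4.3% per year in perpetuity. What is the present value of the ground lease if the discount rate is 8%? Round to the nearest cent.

£297297.30

Growing perpetuity: P = D₁ / (r − g) = £11,000.0000 / (0.08 − 0.043) = £297,297.30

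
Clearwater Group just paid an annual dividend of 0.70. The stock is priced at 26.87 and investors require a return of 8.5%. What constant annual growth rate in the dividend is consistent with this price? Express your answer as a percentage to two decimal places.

5.75%

P = D₀(1+g)/(r−g) ⇒ P(r−g) = D₀(1+g) ⇒ g(P+D₀) = P·r − D₀
g = (P·r − D₀)/(P + D₀) = (26.87×0.085 − 0.70) / (26.87 + 0.70) = 0.057452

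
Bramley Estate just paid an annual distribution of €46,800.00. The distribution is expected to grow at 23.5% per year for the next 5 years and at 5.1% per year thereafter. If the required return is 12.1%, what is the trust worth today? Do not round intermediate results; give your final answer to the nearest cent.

D_1 = 57798.00000
D_2 = 71380.53000
D_3 = 88154.95455
D_4 = 108871.36887
D_5 = 134456.14055
Terminal value at year 5: TV = D_5×(1+g_2)/(r−g_2) = 141313.40372/0.07 = 2018762.91031
P_0 = D_1/(1+r)^1 + D_2/(1+r)^2 + D_3/(1+r)^3 + D_4/(1+r)^4 + D_5/(1+r)^5 + TV/(1+r)^5
    = 51559.32203 + 56802.64292 + 62579.18288 + 68943.16758 + 75954.33716 + 1140400.11936 = 1456238.77192

€1456238.77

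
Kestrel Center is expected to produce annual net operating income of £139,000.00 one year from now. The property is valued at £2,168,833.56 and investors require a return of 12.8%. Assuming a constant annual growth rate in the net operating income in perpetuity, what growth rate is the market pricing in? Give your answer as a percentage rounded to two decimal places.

P = D₁/(r−g) ⇒ g = r − D₁/P = 0.128 − £139,000.00/£2,168,833.56 = 0.063910

6.39%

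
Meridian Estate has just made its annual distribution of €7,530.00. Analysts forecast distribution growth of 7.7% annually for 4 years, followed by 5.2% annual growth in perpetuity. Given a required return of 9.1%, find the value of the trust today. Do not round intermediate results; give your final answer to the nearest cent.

D_1 = 8109.81000
D_2 = 8734.26537
D_3 = 9406.80380
D_4 = 10131.12770
Terminal value at year 4: TV = D_4×(1+g_2)/(r−g_2) = 10657.94634/0.039 = 273280.67530
P_0 = D_1/(1+r)^1 + D_2/(1+r)^2 + D_3/(1+r)^3 + D_4/(1+r)^4 + TV/(1+r)^4
    = 7433.37305 + 7337.98605 + 7243.82307 + 7150.86842 + 192890.09182 = 222056.14242

€222056.14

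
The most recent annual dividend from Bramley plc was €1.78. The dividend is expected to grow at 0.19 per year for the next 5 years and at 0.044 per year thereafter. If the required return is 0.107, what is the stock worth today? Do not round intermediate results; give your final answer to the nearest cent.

D_1 = 2.11820
D_2 = 2.52066
D_3 = 2.99958
D_4 = 3.56950
D_5 = 4.24771
Terminal value at year 5: TV = D_5×(1+g_2)/(r−g_2) = 4.43461/0.063 = 70.39061
P_0 = D_1/(1+r)^1 + D_2/(1+r)^2 + D_3/(1+r)^3 + D_4/(1+r)^4 + D_5/(1+r)^5 + TV/(1+r)^5
    = 1.91346 + 2.05693 + 2.21115 + 2.37694 + 2.55515 + 42.34252 = 53.45614

€53.46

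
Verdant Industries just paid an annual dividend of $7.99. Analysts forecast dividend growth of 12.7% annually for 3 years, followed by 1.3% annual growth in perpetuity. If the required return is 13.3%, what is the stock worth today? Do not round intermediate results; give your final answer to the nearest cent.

$90.10

D_1 = 9.00473
D_2 = 10.14833
D_3 = 11.43717
Terminal value at year 3: TV = D_3×(1+g_2)/(r−g_2) = 11.58585/0.12 = 96.54877
P_0 = D_1/(1+r)^1 + D_2/(1+r)^2 + D_3/(1+r)^3 + TV/(1+r)^3
    = 7.94769 + 7.90560 + 7.86373 + 66.38302 = 90.10004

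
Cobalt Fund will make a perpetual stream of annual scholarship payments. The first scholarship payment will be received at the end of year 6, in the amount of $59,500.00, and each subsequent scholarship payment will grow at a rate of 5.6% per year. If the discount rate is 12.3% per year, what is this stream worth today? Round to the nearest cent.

$497214.04

Value at end of year 5: C₁ / (r − g) = $59,500.00 / (0.123 − 0.056) = $888,059.7015
Discount to today: PV = $888,059.7015 / (1 + 0.123)^5 = $888,059.7015 / 1.786071 = $497,214.04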